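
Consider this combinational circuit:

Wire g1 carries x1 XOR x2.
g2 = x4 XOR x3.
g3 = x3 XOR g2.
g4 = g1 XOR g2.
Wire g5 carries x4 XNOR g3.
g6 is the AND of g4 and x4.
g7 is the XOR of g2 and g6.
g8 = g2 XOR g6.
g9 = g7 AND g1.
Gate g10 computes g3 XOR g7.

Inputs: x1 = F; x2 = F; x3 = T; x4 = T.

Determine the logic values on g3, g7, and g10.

g1 = x1 XOR x2 = F XOR F = F
g2 = x4 XOR x3 = T XOR T = F
g3 = x3 XOR g2 = T XOR F = T
g4 = g1 XOR g2 = F XOR F = F
g6 = g4 AND x4 = F AND T = F
g7 = g2 XOR g6 = F XOR F = F
g10 = g3 XOR g7 = T XOR F = T

g3 = T  g7 = F  g10 = T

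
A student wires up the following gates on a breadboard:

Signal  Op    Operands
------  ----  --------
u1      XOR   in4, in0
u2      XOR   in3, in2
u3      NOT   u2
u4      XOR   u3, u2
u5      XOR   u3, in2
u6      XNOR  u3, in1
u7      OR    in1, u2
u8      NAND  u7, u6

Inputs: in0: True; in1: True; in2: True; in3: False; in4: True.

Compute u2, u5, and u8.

u2 = True; u5 = True; u8 = True

u2 = in3 XOR in2 = False XOR True = True
u3 = NOT u2 = NOT True = False
u5 = u3 XOR in2 = False XOR True = True
u6 = u3 XNOR in1 = False XNOR True = False
u7 = in1 OR u2 = True OR True = True
u8 = u7 NAND u6 = True NAND False = True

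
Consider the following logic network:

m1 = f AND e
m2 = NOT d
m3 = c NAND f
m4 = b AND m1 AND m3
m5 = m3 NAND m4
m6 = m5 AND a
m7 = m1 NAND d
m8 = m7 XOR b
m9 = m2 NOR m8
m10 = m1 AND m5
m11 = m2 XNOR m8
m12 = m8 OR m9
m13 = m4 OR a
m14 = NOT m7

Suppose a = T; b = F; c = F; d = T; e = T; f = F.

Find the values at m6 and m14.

m6 = T; m14 = F

m1 = f AND e = F AND T = F
m3 = c NAND f = F NAND F = T
m4 = b AND m1 AND m3 = F AND F AND T = F
m5 = m3 NAND m4 = T NAND F = T
m6 = m5 AND a = T AND T = T
m7 = m1 NAND d = F NAND T = T
m14 = NOT m7 = NOT T = F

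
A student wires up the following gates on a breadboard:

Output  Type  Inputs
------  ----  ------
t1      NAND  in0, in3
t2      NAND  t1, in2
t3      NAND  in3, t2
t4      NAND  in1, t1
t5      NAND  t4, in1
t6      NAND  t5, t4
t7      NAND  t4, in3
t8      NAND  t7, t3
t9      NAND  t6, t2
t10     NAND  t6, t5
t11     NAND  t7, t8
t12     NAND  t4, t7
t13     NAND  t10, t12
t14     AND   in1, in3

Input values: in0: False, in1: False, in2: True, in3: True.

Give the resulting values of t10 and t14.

t1 = in0 NAND in3 = False NAND True = True
t4 = in1 NAND t1 = False NAND True = True
t5 = t4 NAND in1 = True NAND False = True
t6 = t5 NAND t4 = True NAND True = False
t10 = t6 NAND t5 = False NAND True = True
t14 = in1 AND in3 = False AND True = False

t10 = True  t14 = False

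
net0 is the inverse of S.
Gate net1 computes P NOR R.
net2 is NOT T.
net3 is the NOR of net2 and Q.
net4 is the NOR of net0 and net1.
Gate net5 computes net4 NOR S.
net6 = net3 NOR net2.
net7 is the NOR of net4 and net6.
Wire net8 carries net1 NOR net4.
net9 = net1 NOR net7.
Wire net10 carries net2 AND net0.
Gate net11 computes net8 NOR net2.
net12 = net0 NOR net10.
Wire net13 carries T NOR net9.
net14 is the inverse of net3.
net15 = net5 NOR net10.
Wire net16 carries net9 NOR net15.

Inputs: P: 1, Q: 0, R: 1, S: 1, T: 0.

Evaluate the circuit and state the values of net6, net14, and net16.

net6 = 0, net14 = 1, net16 = 0

net0 = NOT S = NOT 1 = 0
net1 = P NOR R = 1 NOR 1 = 0
net2 = NOT T = NOT 0 = 1
net3 = net2 NOR Q = 1 NOR 0 = 0
net4 = net0 NOR net1 = 0 NOR 0 = 1
net5 = net4 NOR S = 1 NOR 1 = 0
net6 = net3 NOR net2 = 0 NOR 1 = 0
net7 = net4 NOR net6 = 1 NOR 0 = 0
net9 = net1 NOR net7 = 0 NOR 0 = 1
net10 = net2 AND net0 = 1 AND 0 = 0
net14 = NOT net3 = NOT 0 = 1
net15 = net5 NOR net10 = 0 NOR 0 = 1
net16 = net9 NOR net15 = 1 NOR 1 = 0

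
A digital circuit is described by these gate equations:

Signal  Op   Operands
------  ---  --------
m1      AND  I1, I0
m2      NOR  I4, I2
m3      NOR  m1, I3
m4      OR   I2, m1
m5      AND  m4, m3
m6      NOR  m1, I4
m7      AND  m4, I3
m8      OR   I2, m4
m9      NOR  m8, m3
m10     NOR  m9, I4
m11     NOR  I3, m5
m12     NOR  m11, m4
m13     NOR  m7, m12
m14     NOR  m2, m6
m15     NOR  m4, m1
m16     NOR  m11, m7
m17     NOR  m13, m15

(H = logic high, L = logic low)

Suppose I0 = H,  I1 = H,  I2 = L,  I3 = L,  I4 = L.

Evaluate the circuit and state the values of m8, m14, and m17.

m1 = I1 AND I0 = H AND H = H
m2 = I4 NOR I2 = L NOR L = H
m3 = m1 NOR I3 = H NOR L = L
m4 = I2 OR m1 = L OR H = H
m5 = m4 AND m3 = H AND L = L
m6 = m1 NOR I4 = H NOR L = L
m7 = m4 AND I3 = H AND L = L
m8 = I2 OR m4 = L OR H = H
m11 = I3 NOR m5 = L NOR L = H
m12 = m11 NOR m4 = H NOR H = L
m13 = m7 NOR m12 = L NOR L = H
m14 = m2 NOR m6 = H NOR L = L
m15 = m4 NOR m1 = H NOR H = L
m17 = m13 NOR m15 = H NOR L = L

m8 = H, m14 = L, m17 = L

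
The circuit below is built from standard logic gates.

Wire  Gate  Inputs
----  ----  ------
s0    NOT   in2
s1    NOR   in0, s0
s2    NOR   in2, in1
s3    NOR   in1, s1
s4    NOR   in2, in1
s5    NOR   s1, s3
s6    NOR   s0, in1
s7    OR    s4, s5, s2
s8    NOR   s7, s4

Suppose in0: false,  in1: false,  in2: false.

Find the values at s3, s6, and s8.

s0 = NOT in2 = NOT false = true
s1 = in0 NOR s0 = false NOR true = false
s2 = in2 NOR in1 = false NOR false = true
s3 = in1 NOR s1 = false NOR false = true
s4 = in2 NOR in1 = false NOR false = true
s5 = s1 NOR s3 = false NOR true = false
s6 = s0 NOR in1 = true NOR false = false
s7 = s4 OR s5 OR s2 = true OR false OR true = true
s8 = s7 NOR s4 = true NOR true = false

s3 = true  s6 = false  s8 = false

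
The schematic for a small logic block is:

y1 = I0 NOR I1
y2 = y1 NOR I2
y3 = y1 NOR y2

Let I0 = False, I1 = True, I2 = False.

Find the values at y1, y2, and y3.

y1 = I0 NOR I1 = False NOR True = False
y2 = y1 NOR I2 = False NOR False = True
y3 = y1 NOR y2 = False NOR True = False

y1 = False; y2 = True; y3 = False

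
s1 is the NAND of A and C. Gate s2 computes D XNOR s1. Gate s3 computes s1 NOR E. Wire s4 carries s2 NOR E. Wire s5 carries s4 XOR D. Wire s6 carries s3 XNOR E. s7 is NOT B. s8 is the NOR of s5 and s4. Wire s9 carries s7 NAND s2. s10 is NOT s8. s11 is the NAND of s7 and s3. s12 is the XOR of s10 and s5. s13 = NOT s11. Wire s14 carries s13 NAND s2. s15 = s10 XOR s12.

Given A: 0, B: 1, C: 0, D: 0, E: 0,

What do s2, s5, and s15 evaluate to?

s2 = 0, s5 = 1, s15 = 1

s1 = A NAND C = 0 NAND 0 = 1
s2 = D XNOR s1 = 0 XNOR 1 = 0
s4 = s2 NOR E = 0 NOR 0 = 1
s5 = s4 XOR D = 1 XOR 0 = 1
s8 = s5 NOR s4 = 1 NOR 1 = 0
s10 = NOT s8 = NOT 0 = 1
s12 = s10 XOR s5 = 1 XOR 1 = 0
s15 = s10 XOR s12 = 1 XOR 0 = 1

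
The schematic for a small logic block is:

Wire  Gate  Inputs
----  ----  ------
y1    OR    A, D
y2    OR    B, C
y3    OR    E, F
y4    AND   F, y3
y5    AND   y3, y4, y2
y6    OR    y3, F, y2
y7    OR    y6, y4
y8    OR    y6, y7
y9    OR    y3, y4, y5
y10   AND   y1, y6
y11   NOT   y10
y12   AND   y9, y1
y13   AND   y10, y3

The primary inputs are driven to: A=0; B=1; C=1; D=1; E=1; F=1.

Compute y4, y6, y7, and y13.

y4 = 1; y6 = 1; y7 = 1; y13 = 1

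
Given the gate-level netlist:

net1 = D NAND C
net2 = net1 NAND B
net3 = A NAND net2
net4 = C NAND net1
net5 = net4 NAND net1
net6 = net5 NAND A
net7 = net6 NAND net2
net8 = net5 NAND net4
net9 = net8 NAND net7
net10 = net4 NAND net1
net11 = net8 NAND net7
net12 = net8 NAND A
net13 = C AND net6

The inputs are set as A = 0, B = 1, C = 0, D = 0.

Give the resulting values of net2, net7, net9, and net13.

net1 = D NAND C = 0 NAND 0 = 1
net2 = net1 NAND B = 1 NAND 1 = 0
net4 = C NAND net1 = 0 NAND 1 = 1
net5 = net4 NAND net1 = 1 NAND 1 = 0
net6 = net5 NAND A = 0 NAND 0 = 1
net7 = net6 NAND net2 = 1 NAND 0 = 1
net8 = net5 NAND net4 = 0 NAND 1 = 1
net9 = net8 NAND net7 = 1 NAND 1 = 0
net13 = C AND net6 = 0 AND 1 = 0

net2 = 0, net7 = 1, net9 = 0, net13 = 0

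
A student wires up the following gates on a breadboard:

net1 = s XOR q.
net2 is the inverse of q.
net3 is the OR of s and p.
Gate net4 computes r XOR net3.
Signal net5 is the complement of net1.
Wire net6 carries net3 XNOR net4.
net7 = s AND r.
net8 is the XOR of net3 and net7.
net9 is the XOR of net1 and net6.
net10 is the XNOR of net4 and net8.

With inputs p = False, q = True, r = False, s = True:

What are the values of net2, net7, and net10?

net2 = False, net7 = False, net10 = True

net2 = NOT q = NOT True = False
net3 = s OR p = True OR False = True
net4 = r XOR net3 = False XOR True = True
net7 = s AND r = True AND False = False
net8 = net3 XOR net7 = True XOR False = True
net10 = net4 XNOR net8 = True XNOR True = True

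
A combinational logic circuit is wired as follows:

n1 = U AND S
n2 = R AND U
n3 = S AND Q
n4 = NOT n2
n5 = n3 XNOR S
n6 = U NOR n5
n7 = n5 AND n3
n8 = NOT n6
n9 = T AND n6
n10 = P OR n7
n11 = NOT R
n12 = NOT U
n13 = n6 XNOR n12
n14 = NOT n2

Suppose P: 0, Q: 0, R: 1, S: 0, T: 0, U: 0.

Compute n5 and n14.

n5 = 1  n14 = 1

n2 = R AND U = 1 AND 0 = 0
n3 = S AND Q = 0 AND 0 = 0
n5 = n3 XNOR S = 0 XNOR 0 = 1
n14 = NOT n2 = NOT 0 = 1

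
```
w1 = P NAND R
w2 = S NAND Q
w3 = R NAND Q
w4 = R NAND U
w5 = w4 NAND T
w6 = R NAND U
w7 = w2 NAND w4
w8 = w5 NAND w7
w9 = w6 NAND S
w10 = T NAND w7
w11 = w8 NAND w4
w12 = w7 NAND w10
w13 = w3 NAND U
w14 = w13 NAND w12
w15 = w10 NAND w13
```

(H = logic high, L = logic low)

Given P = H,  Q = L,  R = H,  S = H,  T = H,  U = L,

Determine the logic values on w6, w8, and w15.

w2 = S NAND Q = H NAND L = H
w3 = R NAND Q = H NAND L = H
w4 = R NAND U = H NAND L = H
w5 = w4 NAND T = H NAND H = L
w6 = R NAND U = H NAND L = H
w7 = w2 NAND w4 = H NAND H = L
w8 = w5 NAND w7 = L NAND L = H
w10 = T NAND w7 = H NAND L = H
w13 = w3 NAND U = H NAND L = H
w15 = w10 NAND w13 = H NAND H = L

w6 = H; w8 = H; w15 = L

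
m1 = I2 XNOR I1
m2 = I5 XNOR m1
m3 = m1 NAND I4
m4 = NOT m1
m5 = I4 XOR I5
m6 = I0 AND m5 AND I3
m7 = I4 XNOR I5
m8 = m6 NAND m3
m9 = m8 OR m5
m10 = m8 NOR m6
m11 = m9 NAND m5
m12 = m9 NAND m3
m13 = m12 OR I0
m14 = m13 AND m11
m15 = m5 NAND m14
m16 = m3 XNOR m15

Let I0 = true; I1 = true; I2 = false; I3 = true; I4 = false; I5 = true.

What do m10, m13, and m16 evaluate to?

m1 = I2 XNOR I1 = false XNOR true = false
m3 = m1 NAND I4 = false NAND false = true
m5 = I4 XOR I5 = false XOR true = true
m6 = I0 AND m5 AND I3 = true AND true AND true = true
m8 = m6 NAND m3 = true NAND true = false
m9 = m8 OR m5 = false OR true = true
m10 = m8 NOR m6 = false NOR true = false
m11 = m9 NAND m5 = true NAND true = false
m12 = m9 NAND m3 = true NAND true = false
m13 = m12 OR I0 = false OR true = true
m14 = m13 AND m11 = true AND false = false
m15 = m5 NAND m14 = true NAND false = true
m16 = m3 XNOR m15 = true XNOR true = true

m10 = false; m13 = true; m16 = true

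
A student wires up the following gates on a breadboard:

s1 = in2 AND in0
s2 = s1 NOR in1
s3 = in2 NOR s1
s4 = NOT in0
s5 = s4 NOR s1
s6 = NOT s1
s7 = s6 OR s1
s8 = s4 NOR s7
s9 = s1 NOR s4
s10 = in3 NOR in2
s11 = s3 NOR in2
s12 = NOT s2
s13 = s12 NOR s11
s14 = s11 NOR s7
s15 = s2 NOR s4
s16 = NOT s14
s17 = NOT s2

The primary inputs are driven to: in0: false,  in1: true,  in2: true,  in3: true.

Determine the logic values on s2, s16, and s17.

s1 = in2 AND in0 = true AND false = false
s2 = s1 NOR in1 = false NOR true = false
s3 = in2 NOR s1 = true NOR false = false
s6 = NOT s1 = NOT false = true
s7 = s6 OR s1 = true OR false = true
s11 = s3 NOR in2 = false NOR true = false
s14 = s11 NOR s7 = false NOR true = false
s16 = NOT s14 = NOT false = true
s17 = NOT s2 = NOT false = true

s2 = false; s16 = true; s17 = true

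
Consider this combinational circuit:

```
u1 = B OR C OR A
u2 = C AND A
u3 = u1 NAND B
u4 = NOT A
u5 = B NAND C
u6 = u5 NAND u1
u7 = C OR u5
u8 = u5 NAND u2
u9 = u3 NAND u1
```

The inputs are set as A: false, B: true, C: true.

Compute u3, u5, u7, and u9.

u3 = false  u5 = false  u7 = true  u9 = true

u1 = B OR C OR A = true OR true OR false = true
u3 = u1 NAND B = true NAND true = false
u5 = B NAND C = true NAND true = false
u7 = C OR u5 = true OR false = true
u9 = u3 NAND u1 = false NAND true = true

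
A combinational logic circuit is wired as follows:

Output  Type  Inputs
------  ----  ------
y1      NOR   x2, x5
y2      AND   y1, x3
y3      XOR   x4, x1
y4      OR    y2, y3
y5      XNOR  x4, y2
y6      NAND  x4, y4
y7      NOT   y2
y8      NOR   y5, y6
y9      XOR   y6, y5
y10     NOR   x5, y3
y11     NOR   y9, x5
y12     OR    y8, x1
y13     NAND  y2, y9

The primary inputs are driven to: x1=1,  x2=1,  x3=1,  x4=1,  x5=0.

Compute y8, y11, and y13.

y1 = x2 NOR x5 = 1 NOR 0 = 0
y2 = y1 AND x3 = 0 AND 1 = 0
y3 = x4 XOR x1 = 1 XOR 1 = 0
y4 = y2 OR y3 = 0 OR 0 = 0
y5 = x4 XNOR y2 = 1 XNOR 0 = 0
y6 = x4 NAND y4 = 1 NAND 0 = 1
y8 = y5 NOR y6 = 0 NOR 1 = 0
y9 = y6 XOR y5 = 1 XOR 0 = 1
y11 = y9 NOR x5 = 1 NOR 0 = 0
y13 = y2 NAND y9 = 0 NAND 1 = 1

y8 = 0; y11 = 0; y13 = 1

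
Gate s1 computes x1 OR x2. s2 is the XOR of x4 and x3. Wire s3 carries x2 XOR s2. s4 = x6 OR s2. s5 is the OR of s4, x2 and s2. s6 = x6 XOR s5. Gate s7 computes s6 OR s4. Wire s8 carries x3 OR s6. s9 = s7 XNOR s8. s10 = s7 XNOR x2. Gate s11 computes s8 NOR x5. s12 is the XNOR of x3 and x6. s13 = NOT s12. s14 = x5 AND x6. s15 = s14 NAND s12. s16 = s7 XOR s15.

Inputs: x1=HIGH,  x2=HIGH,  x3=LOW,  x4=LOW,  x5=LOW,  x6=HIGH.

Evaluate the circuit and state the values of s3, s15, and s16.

s2 = x4 XOR x3 = LOW XOR LOW = LOW
s3 = x2 XOR s2 = HIGH XOR LOW = HIGH
s4 = x6 OR s2 = HIGH OR LOW = HIGH
s5 = s4 OR x2 OR s2 = HIGH OR HIGH OR LOW = HIGH
s6 = x6 XOR s5 = HIGH XOR HIGH = LOW
s7 = s6 OR s4 = LOW OR HIGH = HIGH
s12 = x3 XNOR x6 = LOW XNOR HIGH = LOW
s14 = x5 AND x6 = LOW AND HIGH = LOW
s15 = s14 NAND s12 = LOW NAND LOW = HIGH
s16 = s7 XOR s15 = HIGH XOR HIGH = LOW

s3 = HIGH; s15 = HIGH; s16 = LOW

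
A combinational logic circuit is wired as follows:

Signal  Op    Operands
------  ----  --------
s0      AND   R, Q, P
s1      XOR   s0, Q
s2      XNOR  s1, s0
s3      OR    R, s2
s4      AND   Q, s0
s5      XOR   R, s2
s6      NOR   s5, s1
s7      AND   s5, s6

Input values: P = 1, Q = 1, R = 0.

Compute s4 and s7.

s0 = R AND Q AND P = 0 AND 1 AND 1 = 0
s1 = s0 XOR Q = 0 XOR 1 = 1
s2 = s1 XNOR s0 = 1 XNOR 0 = 0
s4 = Q AND s0 = 1 AND 0 = 0
s5 = R XOR s2 = 0 XOR 0 = 0
s6 = s5 NOR s1 = 0 NOR 1 = 0
s7 = s5 AND s6 = 0 AND 0 = 0

s4 = 0, s7 = 0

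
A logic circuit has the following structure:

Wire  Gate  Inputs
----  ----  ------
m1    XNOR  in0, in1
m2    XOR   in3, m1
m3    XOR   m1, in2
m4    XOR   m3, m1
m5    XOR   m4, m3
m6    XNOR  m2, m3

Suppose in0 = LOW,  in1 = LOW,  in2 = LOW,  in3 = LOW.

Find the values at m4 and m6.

m1 = in0 XNOR in1 = LOW XNOR LOW = HIGH
m2 = in3 XOR m1 = LOW XOR HIGH = HIGH
m3 = m1 XOR in2 = HIGH XOR LOW = HIGH
m4 = m3 XOR m1 = HIGH XOR HIGH = LOW
m6 = m2 XNOR m3 = HIGH XNOR HIGH = HIGH

m4 = LOW, m6 = HIGH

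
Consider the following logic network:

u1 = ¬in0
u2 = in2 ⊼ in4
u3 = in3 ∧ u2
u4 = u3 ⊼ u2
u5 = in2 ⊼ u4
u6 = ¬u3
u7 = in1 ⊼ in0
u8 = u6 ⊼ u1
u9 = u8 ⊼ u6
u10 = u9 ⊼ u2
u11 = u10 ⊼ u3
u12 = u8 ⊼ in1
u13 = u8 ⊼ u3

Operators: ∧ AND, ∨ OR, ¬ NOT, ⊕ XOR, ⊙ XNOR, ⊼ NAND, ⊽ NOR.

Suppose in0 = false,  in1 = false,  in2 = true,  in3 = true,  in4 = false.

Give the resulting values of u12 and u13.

u1 = NOT in0 = NOT false = true
u2 = in2 NAND in4 = true NAND false = true
u3 = in3 AND u2 = true AND true = true
u6 = NOT u3 = NOT true = false
u8 = u6 NAND u1 = false NAND true = true
u12 = u8 NAND in1 = true NAND false = true
u13 = u8 NAND u3 = true NAND true = false

u12 = true, u13 = false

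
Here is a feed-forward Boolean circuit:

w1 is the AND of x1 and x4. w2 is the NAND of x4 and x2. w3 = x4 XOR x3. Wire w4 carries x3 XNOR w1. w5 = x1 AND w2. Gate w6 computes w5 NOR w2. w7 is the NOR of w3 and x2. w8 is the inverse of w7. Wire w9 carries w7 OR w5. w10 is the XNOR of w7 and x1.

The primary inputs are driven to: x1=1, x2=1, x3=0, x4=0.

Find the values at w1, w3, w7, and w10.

w1 = 0, w3 = 0, w7 = 0, w10 = 0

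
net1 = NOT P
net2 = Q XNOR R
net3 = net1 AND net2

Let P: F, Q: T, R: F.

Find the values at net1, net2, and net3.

net1 = NOT P = NOT F = T
net2 = Q XNOR R = T XNOR F = F
net3 = net1 AND net2 = T AND F = F

net1 = T, net2 = F, net3 = F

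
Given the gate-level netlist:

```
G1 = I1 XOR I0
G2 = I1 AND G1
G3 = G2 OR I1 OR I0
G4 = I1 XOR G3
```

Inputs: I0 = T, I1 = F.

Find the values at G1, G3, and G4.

G1 = I1 XOR I0 = F XOR T = T
G2 = I1 AND G1 = F AND T = F
G3 = G2 OR I1 OR I0 = F OR F OR T = T
G4 = I1 XOR G3 = F XOR T = T

G1 = T, G3 = T, G4 = T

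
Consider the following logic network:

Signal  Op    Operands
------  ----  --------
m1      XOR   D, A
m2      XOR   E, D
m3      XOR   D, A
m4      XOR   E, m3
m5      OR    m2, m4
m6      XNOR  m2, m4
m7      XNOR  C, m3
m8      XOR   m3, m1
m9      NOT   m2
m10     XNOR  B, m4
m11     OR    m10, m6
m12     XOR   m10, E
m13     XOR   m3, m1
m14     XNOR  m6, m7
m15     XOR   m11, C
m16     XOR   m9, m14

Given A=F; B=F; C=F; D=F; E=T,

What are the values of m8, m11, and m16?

m8 = F; m11 = T; m16 = T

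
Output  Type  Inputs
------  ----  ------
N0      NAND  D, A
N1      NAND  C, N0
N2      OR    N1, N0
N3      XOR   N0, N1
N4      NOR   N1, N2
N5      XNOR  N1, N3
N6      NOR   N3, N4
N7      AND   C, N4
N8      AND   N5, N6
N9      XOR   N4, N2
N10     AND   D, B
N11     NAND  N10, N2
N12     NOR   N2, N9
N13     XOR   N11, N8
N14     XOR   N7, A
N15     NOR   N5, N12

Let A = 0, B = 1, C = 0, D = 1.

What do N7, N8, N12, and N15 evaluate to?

N7 = 0, N8 = 0, N12 = 0, N15 = 1

N0 = D NAND A = 1 NAND 0 = 1
N1 = C NAND N0 = 0 NAND 1 = 1
N2 = N1 OR N0 = 1 OR 1 = 1
N3 = N0 XOR N1 = 1 XOR 1 = 0
N4 = N1 NOR N2 = 1 NOR 1 = 0
N5 = N1 XNOR N3 = 1 XNOR 0 = 0
N6 = N3 NOR N4 = 0 NOR 0 = 1
N7 = C AND N4 = 0 AND 0 = 0
N8 = N5 AND N6 = 0 AND 1 = 0
N9 = N4 XOR N2 = 0 XOR 1 = 1
N12 = N2 NOR N9 = 1 NOR 1 = 0
N15 = N5 NOR N12 = 0 NOR 0 = 1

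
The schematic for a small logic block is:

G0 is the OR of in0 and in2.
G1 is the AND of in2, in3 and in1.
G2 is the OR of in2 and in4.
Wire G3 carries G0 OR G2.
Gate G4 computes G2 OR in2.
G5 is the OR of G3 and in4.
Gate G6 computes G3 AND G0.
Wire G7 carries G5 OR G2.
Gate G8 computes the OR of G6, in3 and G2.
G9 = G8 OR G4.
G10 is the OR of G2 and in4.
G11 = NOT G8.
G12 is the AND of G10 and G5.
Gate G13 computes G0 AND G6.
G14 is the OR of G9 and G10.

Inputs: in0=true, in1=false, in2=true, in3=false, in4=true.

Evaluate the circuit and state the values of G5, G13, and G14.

G0 = in0 OR in2 = true OR true = true
G2 = in2 OR in4 = true OR true = true
G3 = G0 OR G2 = true OR true = true
G4 = G2 OR in2 = true OR true = true
G5 = G3 OR in4 = true OR true = true
G6 = G3 AND G0 = true AND true = true
G8 = G6 OR in3 OR G2 = true OR false OR true = true
G9 = G8 OR G4 = true OR true = true
G10 = G2 OR in4 = true OR true = true
G13 = G0 AND G6 = true AND true = true
G14 = G9 OR G10 = true OR true = true

G5 = true  G13 = true  G14 = true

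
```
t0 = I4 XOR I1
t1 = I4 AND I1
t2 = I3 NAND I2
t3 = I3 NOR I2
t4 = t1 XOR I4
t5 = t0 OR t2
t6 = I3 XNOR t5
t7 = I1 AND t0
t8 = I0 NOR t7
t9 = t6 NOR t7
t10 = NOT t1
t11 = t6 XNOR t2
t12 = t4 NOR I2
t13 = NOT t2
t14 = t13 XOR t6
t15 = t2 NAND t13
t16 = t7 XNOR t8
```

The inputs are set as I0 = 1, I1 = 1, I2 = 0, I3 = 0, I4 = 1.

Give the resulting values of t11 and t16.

t11 = 0; t16 = 1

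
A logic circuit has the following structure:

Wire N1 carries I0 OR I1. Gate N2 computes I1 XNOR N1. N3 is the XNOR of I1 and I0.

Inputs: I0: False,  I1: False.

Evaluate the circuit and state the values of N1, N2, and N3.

N1 = False, N2 = True, N3 = True

N1 = I0 OR I1 = False OR False = False
N2 = I1 XNOR N1 = False XNOR False = True
N3 = I1 XNOR I0 = False XNOR False = True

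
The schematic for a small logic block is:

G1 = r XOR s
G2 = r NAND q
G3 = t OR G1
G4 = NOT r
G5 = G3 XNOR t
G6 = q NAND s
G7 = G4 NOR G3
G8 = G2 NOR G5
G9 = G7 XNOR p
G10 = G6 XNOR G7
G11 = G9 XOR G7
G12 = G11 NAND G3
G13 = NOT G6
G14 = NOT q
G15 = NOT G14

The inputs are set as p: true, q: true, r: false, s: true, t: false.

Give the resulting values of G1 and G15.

G1 = true; G15 = true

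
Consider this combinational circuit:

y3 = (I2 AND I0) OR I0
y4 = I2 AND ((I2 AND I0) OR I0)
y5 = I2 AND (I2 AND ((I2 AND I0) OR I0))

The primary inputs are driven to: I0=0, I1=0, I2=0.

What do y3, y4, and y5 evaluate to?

y3 = (0 AND 0) OR 0 = 0
y4 = 0 AND ((0 AND 0) OR 0) = 0
y5 = 0 AND (0 AND ((0 AND 0) OR 0)) = 0

y3 = 0, y4 = 0, y5 = 0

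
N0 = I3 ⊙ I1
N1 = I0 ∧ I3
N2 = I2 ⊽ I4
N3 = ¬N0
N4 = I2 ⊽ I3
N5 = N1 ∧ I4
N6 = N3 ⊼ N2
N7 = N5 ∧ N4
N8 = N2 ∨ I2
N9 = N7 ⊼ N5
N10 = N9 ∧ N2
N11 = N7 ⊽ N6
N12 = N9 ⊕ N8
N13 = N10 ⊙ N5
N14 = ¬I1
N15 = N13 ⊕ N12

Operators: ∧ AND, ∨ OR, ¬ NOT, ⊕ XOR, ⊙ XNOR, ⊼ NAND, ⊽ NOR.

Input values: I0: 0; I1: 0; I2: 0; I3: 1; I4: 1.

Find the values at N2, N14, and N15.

N2 = 0, N14 = 1, N15 = 0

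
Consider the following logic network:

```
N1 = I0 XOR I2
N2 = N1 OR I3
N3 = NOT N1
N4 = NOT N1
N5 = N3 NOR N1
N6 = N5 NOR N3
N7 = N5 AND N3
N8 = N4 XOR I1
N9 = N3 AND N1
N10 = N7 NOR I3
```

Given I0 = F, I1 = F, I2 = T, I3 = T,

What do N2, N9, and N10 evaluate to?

N1 = I0 XOR I2 = F XOR T = T
N2 = N1 OR I3 = T OR T = T
N3 = NOT N1 = NOT T = F
N5 = N3 NOR N1 = F NOR T = F
N7 = N5 AND N3 = F AND F = F
N9 = N3 AND N1 = F AND T = F
N10 = N7 NOR I3 = F NOR T = F

N2 = T; N9 = F; N10 = F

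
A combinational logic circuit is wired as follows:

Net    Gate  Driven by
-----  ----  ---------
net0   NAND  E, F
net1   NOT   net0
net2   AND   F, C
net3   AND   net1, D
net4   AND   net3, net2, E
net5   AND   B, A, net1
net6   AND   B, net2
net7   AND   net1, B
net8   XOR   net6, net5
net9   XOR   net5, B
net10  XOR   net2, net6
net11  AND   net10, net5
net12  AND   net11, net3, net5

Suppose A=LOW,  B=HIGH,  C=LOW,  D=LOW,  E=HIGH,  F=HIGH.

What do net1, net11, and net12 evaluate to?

net1 = HIGH, net11 = LOW, net12 = LOW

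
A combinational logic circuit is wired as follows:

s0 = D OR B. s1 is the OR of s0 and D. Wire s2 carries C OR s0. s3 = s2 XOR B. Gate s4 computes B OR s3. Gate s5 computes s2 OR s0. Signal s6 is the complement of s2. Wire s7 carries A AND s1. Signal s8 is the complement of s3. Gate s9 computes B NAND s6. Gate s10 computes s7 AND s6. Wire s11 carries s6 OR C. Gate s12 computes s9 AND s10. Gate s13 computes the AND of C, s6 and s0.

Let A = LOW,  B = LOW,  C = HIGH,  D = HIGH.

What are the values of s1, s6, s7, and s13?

s0 = D OR B = HIGH OR LOW = HIGH
s1 = s0 OR D = HIGH OR HIGH = HIGH
s2 = C OR s0 = HIGH OR HIGH = HIGH
s6 = NOT s2 = NOT HIGH = LOW
s7 = A AND s1 = LOW AND HIGH = LOW
s13 = C AND s6 AND s0 = HIGH AND LOW AND HIGH = LOW

s1 = HIGH, s6 = LOW, s7 = LOW, s13 = LOW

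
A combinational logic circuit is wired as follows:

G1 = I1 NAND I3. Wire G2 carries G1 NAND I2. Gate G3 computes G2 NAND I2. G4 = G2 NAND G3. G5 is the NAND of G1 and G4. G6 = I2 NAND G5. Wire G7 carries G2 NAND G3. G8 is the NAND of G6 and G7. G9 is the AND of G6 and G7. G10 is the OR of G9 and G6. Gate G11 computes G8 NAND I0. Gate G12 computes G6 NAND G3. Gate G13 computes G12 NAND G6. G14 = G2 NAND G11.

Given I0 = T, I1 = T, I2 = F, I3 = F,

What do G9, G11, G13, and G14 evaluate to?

G1 = I1 NAND I3 = T NAND F = T
G2 = G1 NAND I2 = T NAND F = T
G3 = G2 NAND I2 = T NAND F = T
G4 = G2 NAND G3 = T NAND T = F
G5 = G1 NAND G4 = T NAND F = T
G6 = I2 NAND G5 = F NAND T = T
G7 = G2 NAND G3 = T NAND T = F
G8 = G6 NAND G7 = T NAND F = T
G9 = G6 AND G7 = T AND F = F
G11 = G8 NAND I0 = T NAND T = F
G12 = G6 NAND G3 = T NAND T = F
G13 = G12 NAND G6 = F NAND T = T
G14 = G2 NAND G11 = T NAND F = T

G9 = F  G11 = F  G13 = T  G14 = T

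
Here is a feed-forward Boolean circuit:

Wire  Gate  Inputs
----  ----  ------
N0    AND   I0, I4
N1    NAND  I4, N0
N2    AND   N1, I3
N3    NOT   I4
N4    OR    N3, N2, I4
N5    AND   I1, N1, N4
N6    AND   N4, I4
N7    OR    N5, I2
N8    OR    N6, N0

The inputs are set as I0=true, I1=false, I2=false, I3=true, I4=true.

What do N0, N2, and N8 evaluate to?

N0 = I0 AND I4 = true AND true = true
N1 = I4 NAND N0 = true NAND true = false
N2 = N1 AND I3 = false AND true = false
N3 = NOT I4 = NOT true = false
N4 = N3 OR N2 OR I4 = false OR false OR true = true
N6 = N4 AND I4 = true AND true = true
N8 = N6 OR N0 = true OR true = true

N0 = true; N2 = false; N8 = true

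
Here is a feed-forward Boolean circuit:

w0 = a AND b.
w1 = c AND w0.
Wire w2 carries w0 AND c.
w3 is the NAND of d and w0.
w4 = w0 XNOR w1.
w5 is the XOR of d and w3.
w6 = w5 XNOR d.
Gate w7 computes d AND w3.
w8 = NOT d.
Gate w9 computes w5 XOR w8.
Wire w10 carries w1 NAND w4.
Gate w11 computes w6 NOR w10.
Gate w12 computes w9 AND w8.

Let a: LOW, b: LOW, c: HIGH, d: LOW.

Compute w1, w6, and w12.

w0 = a AND b = LOW AND LOW = LOW
w1 = c AND w0 = HIGH AND LOW = LOW
w3 = d NAND w0 = LOW NAND LOW = HIGH
w5 = d XOR w3 = LOW XOR HIGH = HIGH
w6 = w5 XNOR d = HIGH XNOR LOW = LOW
w8 = NOT d = NOT LOW = HIGH
w9 = w5 XOR w8 = HIGH XOR HIGH = LOW
w12 = w9 AND w8 = LOW AND HIGH = LOW

w1 = LOW, w6 = LOW, w12 = LOW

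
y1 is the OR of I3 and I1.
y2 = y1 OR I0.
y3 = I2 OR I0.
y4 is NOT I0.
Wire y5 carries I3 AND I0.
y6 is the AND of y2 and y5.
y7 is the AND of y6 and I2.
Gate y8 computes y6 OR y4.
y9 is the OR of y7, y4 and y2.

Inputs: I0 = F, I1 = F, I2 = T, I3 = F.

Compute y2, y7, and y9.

y1 = I3 OR I1 = F OR F = F
y2 = y1 OR I0 = F OR F = F
y4 = NOT I0 = NOT F = T
y5 = I3 AND I0 = F AND F = F
y6 = y2 AND y5 = F AND F = F
y7 = y6 AND I2 = F AND T = F
y9 = y7 OR y4 OR y2 = F OR T OR F = T

y2 = F, y7 = F, y9 = T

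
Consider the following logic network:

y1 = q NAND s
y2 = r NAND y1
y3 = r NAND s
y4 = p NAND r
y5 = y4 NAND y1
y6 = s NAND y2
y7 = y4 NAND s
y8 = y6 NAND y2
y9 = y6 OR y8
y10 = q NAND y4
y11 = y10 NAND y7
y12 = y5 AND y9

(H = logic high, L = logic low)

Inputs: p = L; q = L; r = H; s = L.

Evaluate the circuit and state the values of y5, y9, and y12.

y5 = L  y9 = H  y12 = L

y1 = q NAND s = L NAND L = H
y2 = r NAND y1 = H NAND H = L
y4 = p NAND r = L NAND H = H
y5 = y4 NAND y1 = H NAND H = L
y6 = s NAND y2 = L NAND L = H
y8 = y6 NAND y2 = H NAND L = H
y9 = y6 OR y8 = H OR H = H
y12 = y5 AND y9 = L AND H = L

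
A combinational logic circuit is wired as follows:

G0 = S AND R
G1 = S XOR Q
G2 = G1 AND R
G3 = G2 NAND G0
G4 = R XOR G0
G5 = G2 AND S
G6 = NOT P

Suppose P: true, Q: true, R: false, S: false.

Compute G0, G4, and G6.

G0 = S AND R = false AND false = false
G4 = R XOR G0 = false XOR false = false
G6 = NOT P = NOT true = false

G0 = false; G4 = false; G6 = false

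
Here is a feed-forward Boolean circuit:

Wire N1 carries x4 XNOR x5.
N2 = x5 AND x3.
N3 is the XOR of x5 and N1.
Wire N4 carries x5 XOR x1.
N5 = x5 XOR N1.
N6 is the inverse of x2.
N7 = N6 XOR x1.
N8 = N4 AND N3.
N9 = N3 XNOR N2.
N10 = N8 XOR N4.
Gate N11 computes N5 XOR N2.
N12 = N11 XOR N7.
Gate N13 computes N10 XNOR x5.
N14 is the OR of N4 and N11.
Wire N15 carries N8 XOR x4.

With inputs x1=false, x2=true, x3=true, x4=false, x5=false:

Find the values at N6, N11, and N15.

N1 = x4 XNOR x5 = false XNOR false = true
N2 = x5 AND x3 = false AND true = false
N3 = x5 XOR N1 = false XOR true = true
N4 = x5 XOR x1 = false XOR false = false
N5 = x5 XOR N1 = false XOR true = true
N6 = NOT x2 = NOT true = false
N8 = N4 AND N3 = false AND true = false
N11 = N5 XOR N2 = true XOR false = true
N15 = N8 XOR x4 = false XOR false = false

N6 = false, N11 = true, N15 = false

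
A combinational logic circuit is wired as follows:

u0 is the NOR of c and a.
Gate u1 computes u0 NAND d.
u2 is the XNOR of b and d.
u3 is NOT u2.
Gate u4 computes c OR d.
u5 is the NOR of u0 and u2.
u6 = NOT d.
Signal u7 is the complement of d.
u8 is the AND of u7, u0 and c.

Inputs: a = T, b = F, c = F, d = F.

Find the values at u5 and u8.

u0 = c NOR a = F NOR T = F
u2 = b XNOR d = F XNOR F = T
u5 = u0 NOR u2 = F NOR T = F
u7 = NOT d = NOT F = T
u8 = u7 AND u0 AND c = T AND F AND F = F

u5 = F; u8 = F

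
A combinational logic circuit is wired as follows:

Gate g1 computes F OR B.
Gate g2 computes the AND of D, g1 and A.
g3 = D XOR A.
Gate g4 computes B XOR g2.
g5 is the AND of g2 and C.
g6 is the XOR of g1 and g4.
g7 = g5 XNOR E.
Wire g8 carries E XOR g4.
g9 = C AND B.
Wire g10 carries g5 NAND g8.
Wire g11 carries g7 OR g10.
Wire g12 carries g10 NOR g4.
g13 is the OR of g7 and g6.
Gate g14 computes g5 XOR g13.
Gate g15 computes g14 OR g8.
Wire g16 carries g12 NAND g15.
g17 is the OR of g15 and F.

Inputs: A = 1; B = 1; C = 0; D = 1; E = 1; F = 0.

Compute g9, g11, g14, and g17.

g9 = 0  g11 = 1  g14 = 1  g17 = 1

g1 = F OR B = 0 OR 1 = 1
g2 = D AND g1 AND A = 1 AND 1 AND 1 = 1
g4 = B XOR g2 = 1 XOR 1 = 0
g5 = g2 AND C = 1 AND 0 = 0
g6 = g1 XOR g4 = 1 XOR 0 = 1
g7 = g5 XNOR E = 0 XNOR 1 = 0
g8 = E XOR g4 = 1 XOR 0 = 1
g9 = C AND B = 0 AND 1 = 0
g10 = g5 NAND g8 = 0 NAND 1 = 1
g11 = g7 OR g10 = 0 OR 1 = 1
g13 = g7 OR g6 = 0 OR 1 = 1
g14 = g5 XOR g13 = 0 XOR 1 = 1
g15 = g14 OR g8 = 1 OR 1 = 1
g17 = g15 OR F = 1 OR 0 = 1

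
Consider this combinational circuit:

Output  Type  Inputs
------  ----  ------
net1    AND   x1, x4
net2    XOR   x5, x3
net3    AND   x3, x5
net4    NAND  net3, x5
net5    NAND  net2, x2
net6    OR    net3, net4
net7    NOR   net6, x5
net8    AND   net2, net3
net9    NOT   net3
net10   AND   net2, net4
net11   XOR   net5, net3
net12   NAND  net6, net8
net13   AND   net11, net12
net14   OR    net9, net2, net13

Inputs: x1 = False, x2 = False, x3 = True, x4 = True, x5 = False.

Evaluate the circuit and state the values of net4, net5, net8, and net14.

net4 = True  net5 = True  net8 = False  net14 = True

net2 = x5 XOR x3 = False XOR True = True
net3 = x3 AND x5 = True AND False = False
net4 = net3 NAND x5 = False NAND False = True
net5 = net2 NAND x2 = True NAND False = True
net6 = net3 OR net4 = False OR True = True
net8 = net2 AND net3 = True AND False = False
net9 = NOT net3 = NOT False = True
net11 = net5 XOR net3 = True XOR False = True
net12 = net6 NAND net8 = True NAND False = True
net13 = net11 AND net12 = True AND True = True
net14 = net9 OR net2 OR net13 = True OR True OR True = True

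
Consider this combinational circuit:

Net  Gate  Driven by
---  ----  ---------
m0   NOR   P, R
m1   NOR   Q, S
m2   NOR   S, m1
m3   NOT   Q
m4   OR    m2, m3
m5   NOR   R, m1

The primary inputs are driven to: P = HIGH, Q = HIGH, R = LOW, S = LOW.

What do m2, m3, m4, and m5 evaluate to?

m1 = Q NOR S = HIGH NOR LOW = LOW
m2 = S NOR m1 = LOW NOR LOW = HIGH
m3 = NOT Q = NOT HIGH = LOW
m4 = m2 OR m3 = HIGH OR LOW = HIGH
m5 = R NOR m1 = LOW NOR LOW = HIGH

m2 = HIGH  m3 = LOW  m4 = HIGH  m5 = HIGH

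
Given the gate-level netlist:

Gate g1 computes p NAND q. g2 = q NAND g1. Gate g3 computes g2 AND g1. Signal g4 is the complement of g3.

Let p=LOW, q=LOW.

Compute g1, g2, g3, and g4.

g1 = p NAND q = LOW NAND LOW = HIGH
g2 = q NAND g1 = LOW NAND HIGH = HIGH
g3 = g2 AND g1 = HIGH AND HIGH = HIGH
g4 = NOT g3 = NOT HIGH = LOW

g1 = HIGH, g2 = HIGH, g3 = HIGH, g4 = LOW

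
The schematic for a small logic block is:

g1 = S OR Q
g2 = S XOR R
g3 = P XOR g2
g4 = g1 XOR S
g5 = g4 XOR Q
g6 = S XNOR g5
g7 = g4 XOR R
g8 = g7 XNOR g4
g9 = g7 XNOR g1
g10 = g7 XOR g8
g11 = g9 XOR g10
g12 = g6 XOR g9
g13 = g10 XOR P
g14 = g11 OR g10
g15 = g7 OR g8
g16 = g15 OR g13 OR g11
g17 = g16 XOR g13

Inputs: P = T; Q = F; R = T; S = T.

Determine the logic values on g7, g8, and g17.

g1 = S OR Q = T OR F = T
g4 = g1 XOR S = T XOR T = F
g7 = g4 XOR R = F XOR T = T
g8 = g7 XNOR g4 = T XNOR F = F
g9 = g7 XNOR g1 = T XNOR T = T
g10 = g7 XOR g8 = T XOR F = T
g11 = g9 XOR g10 = T XOR T = F
g13 = g10 XOR P = T XOR T = F
g15 = g7 OR g8 = T OR F = T
g16 = g15 OR g13 OR g11 = T OR F OR F = T
g17 = g16 XOR g13 = T XOR F = T

g7 = T; g8 = F; g17 = T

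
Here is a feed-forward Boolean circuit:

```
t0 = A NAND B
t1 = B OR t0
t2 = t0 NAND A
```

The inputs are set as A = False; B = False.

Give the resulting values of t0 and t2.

t0 = A NAND B = False NAND False = True
t2 = t0 NAND A = True NAND False = True

t0 = True  t2 = True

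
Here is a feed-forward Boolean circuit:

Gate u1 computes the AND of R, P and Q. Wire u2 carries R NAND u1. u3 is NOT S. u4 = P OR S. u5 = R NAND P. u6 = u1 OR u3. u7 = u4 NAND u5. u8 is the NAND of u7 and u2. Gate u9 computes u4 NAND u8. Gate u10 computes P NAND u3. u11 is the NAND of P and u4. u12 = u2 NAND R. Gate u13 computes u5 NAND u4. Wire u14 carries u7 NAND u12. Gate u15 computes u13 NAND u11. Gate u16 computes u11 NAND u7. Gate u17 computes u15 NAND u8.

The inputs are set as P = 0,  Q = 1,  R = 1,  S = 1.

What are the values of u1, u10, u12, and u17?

u1 = R AND P AND Q = 1 AND 0 AND 1 = 0
u2 = R NAND u1 = 1 NAND 0 = 1
u3 = NOT S = NOT 1 = 0
u4 = P OR S = 0 OR 1 = 1
u5 = R NAND P = 1 NAND 0 = 1
u7 = u4 NAND u5 = 1 NAND 1 = 0
u8 = u7 NAND u2 = 0 NAND 1 = 1
u10 = P NAND u3 = 0 NAND 0 = 1
u11 = P NAND u4 = 0 NAND 1 = 1
u12 = u2 NAND R = 1 NAND 1 = 0
u13 = u5 NAND u4 = 1 NAND 1 = 0
u15 = u13 NAND u11 = 0 NAND 1 = 1
u17 = u15 NAND u8 = 1 NAND 1 = 0

u1 = 0  u10 = 1  u12 = 0  u17 = 0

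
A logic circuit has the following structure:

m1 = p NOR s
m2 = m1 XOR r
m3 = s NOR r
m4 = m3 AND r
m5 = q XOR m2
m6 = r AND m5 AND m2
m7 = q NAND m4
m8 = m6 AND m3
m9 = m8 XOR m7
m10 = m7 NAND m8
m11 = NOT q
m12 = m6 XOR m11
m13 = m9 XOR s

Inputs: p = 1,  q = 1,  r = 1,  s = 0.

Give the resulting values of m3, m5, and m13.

m3 = 0, m5 = 0, m13 = 1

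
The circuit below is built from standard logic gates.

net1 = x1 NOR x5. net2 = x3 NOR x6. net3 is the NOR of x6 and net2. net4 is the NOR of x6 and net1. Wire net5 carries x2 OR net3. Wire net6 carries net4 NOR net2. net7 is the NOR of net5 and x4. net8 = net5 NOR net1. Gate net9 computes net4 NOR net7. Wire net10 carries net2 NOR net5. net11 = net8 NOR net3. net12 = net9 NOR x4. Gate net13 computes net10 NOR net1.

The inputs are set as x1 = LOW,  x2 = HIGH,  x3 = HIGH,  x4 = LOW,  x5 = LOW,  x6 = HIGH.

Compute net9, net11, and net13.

net9 = HIGH  net11 = HIGH  net13 = LOW

net1 = x1 NOR x5 = LOW NOR LOW = HIGH
net2 = x3 NOR x6 = HIGH NOR HIGH = LOW
net3 = x6 NOR net2 = HIGH NOR LOW = LOW
net4 = x6 NOR net1 = HIGH NOR HIGH = LOW
net5 = x2 OR net3 = HIGH OR LOW = HIGH
net7 = net5 NOR x4 = HIGH NOR LOW = LOW
net8 = net5 NOR net1 = HIGH NOR HIGH = LOW
net9 = net4 NOR net7 = LOW NOR LOW = HIGH
net10 = net2 NOR net5 = LOW NOR HIGH = LOW
net11 = net8 NOR net3 = LOW NOR LOW = HIGH
net13 = net10 NOR net1 = LOW NOR HIGH = LOW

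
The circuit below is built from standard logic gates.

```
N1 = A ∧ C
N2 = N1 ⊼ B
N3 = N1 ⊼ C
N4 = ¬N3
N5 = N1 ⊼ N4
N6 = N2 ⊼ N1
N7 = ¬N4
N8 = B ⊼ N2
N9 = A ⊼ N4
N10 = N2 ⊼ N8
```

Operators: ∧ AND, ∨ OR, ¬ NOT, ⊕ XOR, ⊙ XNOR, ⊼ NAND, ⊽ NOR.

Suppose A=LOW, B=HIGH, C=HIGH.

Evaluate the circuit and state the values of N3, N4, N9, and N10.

N3 = HIGH  N4 = LOW  N9 = HIGH  N10 = HIGH

N1 = A AND C = LOW AND HIGH = LOW
N2 = N1 NAND B = LOW NAND HIGH = HIGH
N3 = N1 NAND C = LOW NAND HIGH = HIGH
N4 = NOT N3 = NOT HIGH = LOW
N8 = B NAND N2 = HIGH NAND HIGH = LOW
N9 = A NAND N4 = LOW NAND LOW = HIGH
N10 = N2 NAND N8 = HIGH NAND LOW = HIGH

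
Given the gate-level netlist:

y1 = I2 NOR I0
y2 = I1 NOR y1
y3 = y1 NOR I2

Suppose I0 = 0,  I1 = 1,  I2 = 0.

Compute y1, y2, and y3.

y1 = I2 NOR I0 = 0 NOR 0 = 1
y2 = I1 NOR y1 = 1 NOR 1 = 0
y3 = y1 NOR I2 = 1 NOR 0 = 0

y1 = 1, y2 = 0, y3 = 0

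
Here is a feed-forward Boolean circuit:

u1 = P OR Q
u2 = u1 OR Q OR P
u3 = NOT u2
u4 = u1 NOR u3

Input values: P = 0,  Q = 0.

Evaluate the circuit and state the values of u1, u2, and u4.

u1 = P OR Q = 0 OR 0 = 0
u2 = u1 OR Q OR P = 0 OR 0 OR 0 = 0
u3 = NOT u2 = NOT 0 = 1
u4 = u1 NOR u3 = 0 NOR 1 = 0

u1 = 0, u2 = 0, u4 = 0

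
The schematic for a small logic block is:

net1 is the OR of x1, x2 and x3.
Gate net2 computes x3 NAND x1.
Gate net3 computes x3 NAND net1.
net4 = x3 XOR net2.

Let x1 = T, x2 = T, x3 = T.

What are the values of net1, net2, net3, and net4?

net1 = x1 OR x2 OR x3 = T OR T OR T = T
net2 = x3 NAND x1 = T NAND T = F
net3 = x3 NAND net1 = T NAND T = F
net4 = x3 XOR net2 = T XOR F = T

net1 = T  net2 = F  net3 = F  net4 = T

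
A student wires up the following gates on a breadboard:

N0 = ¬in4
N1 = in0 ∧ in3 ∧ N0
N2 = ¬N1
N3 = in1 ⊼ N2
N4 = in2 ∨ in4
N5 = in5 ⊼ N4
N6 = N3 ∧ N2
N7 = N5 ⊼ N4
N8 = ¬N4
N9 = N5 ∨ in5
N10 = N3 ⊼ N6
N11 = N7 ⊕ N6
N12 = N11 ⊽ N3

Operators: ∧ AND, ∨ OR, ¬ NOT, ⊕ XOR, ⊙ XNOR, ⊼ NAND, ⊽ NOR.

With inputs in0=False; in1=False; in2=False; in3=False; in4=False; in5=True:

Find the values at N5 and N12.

N0 = NOT in4 = NOT False = True
N1 = in0 AND in3 AND N0 = False AND False AND True = False
N2 = NOT N1 = NOT False = True
N3 = in1 NAND N2 = False NAND True = True
N4 = in2 OR in4 = False OR False = False
N5 = in5 NAND N4 = True NAND False = True
N6 = N3 AND N2 = True AND True = True
N7 = N5 NAND N4 = True NAND False = True
N11 = N7 XOR N6 = True XOR True = False
N12 = N11 NOR N3 = False NOR True = False

N5 = True, N12 = False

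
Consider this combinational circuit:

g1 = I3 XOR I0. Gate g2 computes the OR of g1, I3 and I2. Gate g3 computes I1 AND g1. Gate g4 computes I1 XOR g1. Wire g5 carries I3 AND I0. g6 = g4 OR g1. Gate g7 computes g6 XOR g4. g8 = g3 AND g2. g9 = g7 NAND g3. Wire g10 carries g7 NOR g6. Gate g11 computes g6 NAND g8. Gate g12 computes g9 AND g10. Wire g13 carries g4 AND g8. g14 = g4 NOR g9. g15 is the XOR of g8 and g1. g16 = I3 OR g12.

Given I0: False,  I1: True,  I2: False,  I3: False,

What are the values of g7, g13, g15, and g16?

g7 = False, g13 = False, g15 = False, g16 = False

g1 = I3 XOR I0 = False XOR False = False
g2 = g1 OR I3 OR I2 = False OR False OR False = False
g3 = I1 AND g1 = True AND False = False
g4 = I1 XOR g1 = True XOR False = True
g6 = g4 OR g1 = True OR False = True
g7 = g6 XOR g4 = True XOR True = False
g8 = g3 AND g2 = False AND False = False
g9 = g7 NAND g3 = False NAND False = True
g10 = g7 NOR g6 = False NOR True = False
g12 = g9 AND g10 = True AND False = False
g13 = g4 AND g8 = True AND False = False
g15 = g8 XOR g1 = False XOR False = False
g16 = I3 OR g12 = False OR False = False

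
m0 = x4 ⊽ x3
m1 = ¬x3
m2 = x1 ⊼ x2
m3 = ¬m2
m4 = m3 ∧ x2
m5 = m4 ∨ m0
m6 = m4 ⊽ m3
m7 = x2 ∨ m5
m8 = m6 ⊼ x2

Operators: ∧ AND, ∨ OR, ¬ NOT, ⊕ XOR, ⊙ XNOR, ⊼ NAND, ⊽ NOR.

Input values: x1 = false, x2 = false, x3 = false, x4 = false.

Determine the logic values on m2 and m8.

m2 = true, m8 = true

m2 = x1 NAND x2 = false NAND false = true
m3 = NOT m2 = NOT true = false
m4 = m3 AND x2 = false AND false = false
m6 = m4 NOR m3 = false NOR false = true
m8 = m6 NAND x2 = true NAND false = true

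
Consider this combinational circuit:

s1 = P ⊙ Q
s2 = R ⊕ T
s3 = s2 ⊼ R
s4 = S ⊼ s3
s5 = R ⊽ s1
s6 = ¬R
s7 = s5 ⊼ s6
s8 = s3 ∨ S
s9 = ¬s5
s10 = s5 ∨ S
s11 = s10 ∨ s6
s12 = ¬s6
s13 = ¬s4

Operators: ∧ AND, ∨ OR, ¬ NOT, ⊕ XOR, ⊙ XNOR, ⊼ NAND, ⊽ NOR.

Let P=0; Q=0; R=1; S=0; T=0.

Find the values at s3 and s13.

s3 = 0, s13 = 0

s2 = R XOR T = 1 XOR 0 = 1
s3 = s2 NAND R = 1 NAND 1 = 0
s4 = S NAND s3 = 0 NAND 0 = 1
s13 = NOT s4 = NOT 1 = 0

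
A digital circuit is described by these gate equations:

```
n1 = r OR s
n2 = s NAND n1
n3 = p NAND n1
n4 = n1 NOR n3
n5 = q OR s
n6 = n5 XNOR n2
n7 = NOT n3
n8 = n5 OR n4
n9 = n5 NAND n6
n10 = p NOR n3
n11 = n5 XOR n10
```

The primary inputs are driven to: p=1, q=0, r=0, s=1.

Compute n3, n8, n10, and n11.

n1 = r OR s = 0 OR 1 = 1
n3 = p NAND n1 = 1 NAND 1 = 0
n4 = n1 NOR n3 = 1 NOR 0 = 0
n5 = q OR s = 0 OR 1 = 1
n8 = n5 OR n4 = 1 OR 0 = 1
n10 = p NOR n3 = 1 NOR 0 = 0
n11 = n5 XOR n10 = 1 XOR 0 = 1

n3 = 0, n8 = 1, n10 = 0, n11 = 1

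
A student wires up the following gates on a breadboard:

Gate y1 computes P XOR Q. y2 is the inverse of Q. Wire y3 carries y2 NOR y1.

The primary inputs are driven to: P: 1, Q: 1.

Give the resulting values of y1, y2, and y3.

y1 = P XOR Q = 1 XOR 1 = 0
y2 = NOT Q = NOT 1 = 0
y3 = y2 NOR y1 = 0 NOR 0 = 1

y1 = 0; y2 = 0; y3 = 1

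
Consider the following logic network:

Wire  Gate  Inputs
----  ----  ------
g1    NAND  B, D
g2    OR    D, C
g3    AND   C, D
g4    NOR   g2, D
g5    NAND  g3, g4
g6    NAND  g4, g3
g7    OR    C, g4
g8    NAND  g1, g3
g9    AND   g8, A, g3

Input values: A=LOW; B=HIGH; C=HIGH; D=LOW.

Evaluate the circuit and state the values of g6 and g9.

g1 = B NAND D = HIGH NAND LOW = HIGH
g2 = D OR C = LOW OR HIGH = HIGH
g3 = C AND D = HIGH AND LOW = LOW
g4 = g2 NOR D = HIGH NOR LOW = LOW
g6 = g4 NAND g3 = LOW NAND LOW = HIGH
g8 = g1 NAND g3 = HIGH NAND LOW = HIGH
g9 = g8 AND A AND g3 = HIGH AND LOW AND LOW = LOW

g6 = HIGH, g9 = LOW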